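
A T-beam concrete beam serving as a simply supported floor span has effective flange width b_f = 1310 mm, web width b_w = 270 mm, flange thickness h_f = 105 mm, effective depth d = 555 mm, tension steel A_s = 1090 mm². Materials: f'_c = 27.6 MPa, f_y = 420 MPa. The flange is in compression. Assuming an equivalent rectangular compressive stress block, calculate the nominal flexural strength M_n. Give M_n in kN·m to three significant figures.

Tension: T = A_s f_y = 1090 × 420 = 457800 N.
Try a within the flange: a = T/(0.85 f'_c b_f) = 457800/(0.85 × 27.6 × 1310) = 14.90 mm.
Since a = 14.90 ≤ h_f = 105 mm, the stress block lies entirely in the flange; analyse as a rectangular beam of width b_f.
M_n = T(d − a/2) = 457800 × (555 − 7.45) = 250.67 × 10⁶ N·mm.
M_n = 250.67 kN·m.

M_n ≈ 251 kN·m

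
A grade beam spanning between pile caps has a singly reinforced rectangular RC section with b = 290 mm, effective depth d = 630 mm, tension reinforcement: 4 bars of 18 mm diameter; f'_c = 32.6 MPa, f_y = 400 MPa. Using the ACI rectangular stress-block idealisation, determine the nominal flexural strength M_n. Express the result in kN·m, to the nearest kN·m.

M_n ≈ 246 kN·m

A_s = 4 × 254 = 1016 mm².
T = A_s f_y = 1016 × 400 = 406400 N = 406.4 kN.
From C = T: a = T/(0.85 f'_c b) = 406400/(0.85 × 32.6 × 290) = 50.57 mm.
M_n = T(d − a/2) = 406.4 kN × (630 − 25.285) mm = 245.76 kN·m.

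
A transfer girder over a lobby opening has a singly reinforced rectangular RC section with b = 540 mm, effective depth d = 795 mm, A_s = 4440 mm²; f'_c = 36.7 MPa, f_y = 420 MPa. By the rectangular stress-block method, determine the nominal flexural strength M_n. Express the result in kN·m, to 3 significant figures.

T = A_s f_y = 4440 × 420 = 1864800 N = 1864.8 kN.
From C = T: a = T/(0.85 f'_c b) = 1864800/(0.85 × 36.7 × 540) = 110.70 mm.
M_n = T(d − a/2) = 1864.8 kN × (795 − 55.35) mm = 1379.30 kN·m.

M_n ≈ 1380 kN·m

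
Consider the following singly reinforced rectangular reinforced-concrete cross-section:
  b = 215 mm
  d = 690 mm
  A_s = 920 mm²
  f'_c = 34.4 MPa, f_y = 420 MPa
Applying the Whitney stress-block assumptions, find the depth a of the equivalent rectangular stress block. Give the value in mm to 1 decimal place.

T = A_s f_y = 920 × 420 = 386400 N = 386.4 kN.
Setting C = 0.85 f'_c a b equal to T: a = 386400/(0.85 × 34.4 × 215) = 61.5 mm.

a ≈ 61.5 mm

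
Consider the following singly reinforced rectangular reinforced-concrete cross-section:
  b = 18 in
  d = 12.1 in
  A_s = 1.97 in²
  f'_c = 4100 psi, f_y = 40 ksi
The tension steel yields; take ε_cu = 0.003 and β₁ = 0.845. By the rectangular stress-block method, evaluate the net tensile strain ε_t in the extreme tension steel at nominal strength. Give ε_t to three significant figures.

a = A_s f_y/(0.85 f'_c b) = 1.256 in.
β₁ = 0.845, so c = a/β₁ = 1.256/0.845 = 1.486 in.
From the linear strain diagram with ε_cu = 0.003: ε_t = 0.003 (d − c)/c = 0.003 × (12.1 − 1.486)/1.486 = 0.0214.
Since ε_t ≥ 0.005, the section is tension-controlled.

ε_t ≈ 0.0214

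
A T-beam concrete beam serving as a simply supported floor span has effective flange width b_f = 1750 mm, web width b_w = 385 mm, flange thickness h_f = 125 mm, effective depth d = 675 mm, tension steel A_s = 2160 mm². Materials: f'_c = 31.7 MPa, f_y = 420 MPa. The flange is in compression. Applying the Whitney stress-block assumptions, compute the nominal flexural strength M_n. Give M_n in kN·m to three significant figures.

Tension: T = A_s f_y = 2160 × 420 = 907200 N.
Try a within the flange: a = T/(0.85 f'_c b_f) = 907200/(0.85 × 31.7 × 1750) = 19.24 mm.
Since a = 19.24 ≤ h_f = 125 mm, the stress block lies entirely in the flange; analyse as a rectangular beam of width b_f.
M_n = T(d − a/2) = 907200 × (675 − 9.62) = 603.63 × 10⁶ N·mm.
M_n = 603.63 kN·m.

M_n ≈ 604 kN·m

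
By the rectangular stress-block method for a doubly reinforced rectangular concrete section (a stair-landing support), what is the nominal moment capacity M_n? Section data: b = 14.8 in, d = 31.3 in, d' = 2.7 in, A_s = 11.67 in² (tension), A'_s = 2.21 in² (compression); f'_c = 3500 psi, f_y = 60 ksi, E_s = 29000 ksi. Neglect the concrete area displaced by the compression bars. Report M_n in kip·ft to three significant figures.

Assume both steels yield.
a = (A_s − A'_s) f_y/(0.85 f'_c b) = (11.67 − 2.21) × 60/(0.85 × 3.5 × 14.8) = 12.891 in.
c = a/β₁ = 12.891/0.85 = 15.166 in; ε'_s = 0.003(c − d')/c = 0.0025 ≥ ε_y = 0.0021, so the compression steel yields.
M_n = (A_s − A'_s) f_y (d − a/2) + A'_s f_y (d − d') = 567.6 × (31.3 − 6.4455) + 132.6 × (31.3 − 2.7) = 14107.4 + 3792.4 = 17899.8 kip·in = 17899.8/12 = 1491.65 kip·ft.

M_n ≈ 1490 kip·ft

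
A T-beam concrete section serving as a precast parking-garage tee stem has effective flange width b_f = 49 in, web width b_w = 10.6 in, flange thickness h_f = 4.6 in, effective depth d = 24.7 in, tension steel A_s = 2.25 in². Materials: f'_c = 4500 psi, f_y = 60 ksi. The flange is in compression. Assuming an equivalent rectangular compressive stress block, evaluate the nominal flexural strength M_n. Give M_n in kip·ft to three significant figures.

M_n ≈ 274 kip·ft

Tension: T = A_s f_y = 2.25 × 60 = 135 kips.
Try a within the flange: a = T/(0.85 f'_c b_f) = 135/(0.85 × 4.5 × 49) = 0.720 in.
Since a = 0.720 ≤ h_f = 4.6 in, the stress block lies entirely in the flange; analyse as a rectangular beam of width b_f.
M_n = T(d − a/2) = 135 × (24.7 − 0.36) = 3285.9 kip·in.
M_n = 3285.9/12 = 273.83 kip·ft.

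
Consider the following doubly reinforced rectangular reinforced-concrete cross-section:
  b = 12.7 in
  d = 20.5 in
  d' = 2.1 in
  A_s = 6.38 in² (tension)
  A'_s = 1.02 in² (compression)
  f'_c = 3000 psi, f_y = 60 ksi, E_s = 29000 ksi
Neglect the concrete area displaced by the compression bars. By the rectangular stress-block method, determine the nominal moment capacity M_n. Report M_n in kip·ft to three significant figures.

Assume both steels yield.
a = (A_s − A'_s) f_y/(0.85 f'_c b) = (6.38 − 1.02) × 60/(0.85 × 3 × 12.7) = 9.931 in.
c = a/β₁ = 9.931/0.85 = 11.684 in; ε'_s = 0.003(c − d')/c = 0.0025 ≥ ε_y = 0.0021, so the compression steel yields.
M_n = (A_s − A'_s) f_y (d − a/2) + A'_s f_y (d − d') = 321.6 × (20.5 − 4.9655) + 61.2 × (20.5 − 2.1) = 4995.9 + 1126.1 = 6122.0 kip·in = 6122.0/12 = 510.17 kip·ft.

M_n ≈ 510 kip·ft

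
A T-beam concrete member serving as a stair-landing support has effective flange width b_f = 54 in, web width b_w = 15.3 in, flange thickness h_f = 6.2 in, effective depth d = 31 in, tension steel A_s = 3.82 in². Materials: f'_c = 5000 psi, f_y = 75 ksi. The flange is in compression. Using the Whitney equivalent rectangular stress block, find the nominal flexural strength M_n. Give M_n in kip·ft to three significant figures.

Tension: T = A_s f_y = 3.82 × 75 = 286.5 kips.
Try a within the flange: a = T/(0.85 f'_c b_f) = 286.5/(0.85 × 5 × 54) = 1.248 in.
Since a = 1.248 ≤ h_f = 6.2 in, the stress block lies entirely in the flange; analyse as a rectangular beam of width b_f.
M_n = T(d − a/2) = 286.5 × (31 − 0.624) = 8702.7 kip·in.
M_n = 8702.7/12 = 725.23 kip·ft.

M_n ≈ 725 kip·ft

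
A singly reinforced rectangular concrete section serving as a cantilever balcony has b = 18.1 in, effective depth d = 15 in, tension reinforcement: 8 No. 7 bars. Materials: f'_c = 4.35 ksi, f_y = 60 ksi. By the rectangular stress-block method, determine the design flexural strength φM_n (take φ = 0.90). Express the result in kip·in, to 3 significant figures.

φM_n ≈ 3330 kip·in

A_s = 8 × 0.6 = 4.8 in².
T = A_s f_y = 4.8 × 60 = 288 kips.
a = T/(0.85 f'_c b) = 288/(0.85 × 4.35 × 18.1) = 4.303 in.
M_n = T(d − a/2) = 288 × (15 − 2.1515) = 3700.4 kip·in.
φM_n = 0.90 × 3700.4 = 3330.4 kip·in.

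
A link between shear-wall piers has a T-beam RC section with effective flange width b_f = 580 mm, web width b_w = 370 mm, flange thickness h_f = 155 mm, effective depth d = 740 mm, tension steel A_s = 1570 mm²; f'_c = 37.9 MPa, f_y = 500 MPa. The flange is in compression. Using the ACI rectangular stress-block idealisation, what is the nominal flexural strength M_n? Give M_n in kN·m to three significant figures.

Tension: T = A_s f_y = 1570 × 500 = 785000 N.
Try a within the flange: a = T/(0.85 f'_c b_f) = 785000/(0.85 × 37.9 × 580) = 42.01 mm.
Since a = 42.01 ≤ h_f = 155 mm, the stress block lies entirely in the flange; analyse as a rectangular beam of width b_f.
M_n = T(d − a/2) = 785000 × (740 − 21.005) = 564.41 × 10⁶ N·mm.
M_n = 564.41 kN·m.

M_n ≈ 564 kN·m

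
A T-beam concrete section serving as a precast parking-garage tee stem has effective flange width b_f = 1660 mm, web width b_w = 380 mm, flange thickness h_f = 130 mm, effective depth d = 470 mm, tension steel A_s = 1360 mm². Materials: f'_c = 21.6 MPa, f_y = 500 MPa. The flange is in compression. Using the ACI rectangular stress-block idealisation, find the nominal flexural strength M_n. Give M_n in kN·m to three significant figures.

M_n ≈ 312 kN·m

Tension: T = A_s f_y = 1360 × 500 = 680000 N.
Try a within the flange: a = T/(0.85 f'_c b_f) = 680000/(0.85 × 21.6 × 1660) = 22.31 mm.
Since a = 22.31 ≤ h_f = 130 mm, the stress block lies entirely in the flange; analyse as a rectangular beam of width b_f.
M_n = T(d − a/2) = 680000 × (470 − 11.155) = 312.01 × 10⁶ N·mm.
M_n = 312.01 kN·m.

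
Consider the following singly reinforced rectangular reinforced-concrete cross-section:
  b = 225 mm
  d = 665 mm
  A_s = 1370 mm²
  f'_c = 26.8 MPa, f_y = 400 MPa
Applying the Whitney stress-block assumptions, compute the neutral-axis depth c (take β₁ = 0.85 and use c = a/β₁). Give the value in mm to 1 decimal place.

c ≈ 125.8 mm

T = A_s f_y = 1370 × 400 = 548000 N = 548 kN.
Setting C = 0.85 f'_c a b equal to T: a = 548000/(0.85 × 26.8 × 225) = 106.916 mm.
With β₁ = 0.85, c = a/β₁ = 106.916/0.85 = 125.8 mm.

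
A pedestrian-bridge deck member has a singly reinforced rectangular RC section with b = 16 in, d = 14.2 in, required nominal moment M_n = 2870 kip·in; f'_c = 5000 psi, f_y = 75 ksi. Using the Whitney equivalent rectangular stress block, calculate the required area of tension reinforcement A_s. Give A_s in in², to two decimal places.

A_s ≈ 3.06 in²

From M_n = 0.85 f'_c a b (d − a/2):
a = d − √(d² − 2M_n/(0.85 f'_c b)) = 14.2 − √(14.2² − 2 × 2870/(0.85 × 5 × 16)) = 3.373 in.
A_s = 0.85 f'_c a b / f_y = 0.85 × 5 × 3.373 × 16 / 75 = 3.058 in².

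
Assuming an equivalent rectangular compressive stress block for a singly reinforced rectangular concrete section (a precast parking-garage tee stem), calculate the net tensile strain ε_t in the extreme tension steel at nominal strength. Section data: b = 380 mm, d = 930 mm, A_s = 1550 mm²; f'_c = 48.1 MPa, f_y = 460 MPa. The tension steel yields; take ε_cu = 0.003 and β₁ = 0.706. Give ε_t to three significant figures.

ε_t ≈ 0.0399

a = A_s f_y/(0.85 f'_c b) = 45.89 mm.
β₁ = 0.706, so c = a/β₁ = 45.89/0.706 = 65.00 mm.
From the linear strain diagram with ε_cu = 0.003: ε_t = 0.003 (d − c)/c = 0.003 × (930 − 65.00)/65.00 = 0.0399.
Since ε_t ≥ 0.005, the section is tension-controlled.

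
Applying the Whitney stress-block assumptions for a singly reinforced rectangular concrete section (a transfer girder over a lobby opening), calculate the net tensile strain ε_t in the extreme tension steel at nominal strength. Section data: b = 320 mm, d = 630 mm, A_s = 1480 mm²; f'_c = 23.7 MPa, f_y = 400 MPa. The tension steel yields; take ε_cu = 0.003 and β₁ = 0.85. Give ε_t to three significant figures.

a = A_s f_y/(0.85 f'_c b) = 91.83 mm.
β₁ = 0.85, so c = a/β₁ = 91.83/0.85 = 108.04 mm.
From the linear strain diagram with ε_cu = 0.003: ε_t = 0.003 (d − c)/c = 0.003 × (630 − 108.04)/108.04 = 0.0145.
Since ε_t ≥ 0.005, the section is tension-controlled.

ε_t ≈ 0.0145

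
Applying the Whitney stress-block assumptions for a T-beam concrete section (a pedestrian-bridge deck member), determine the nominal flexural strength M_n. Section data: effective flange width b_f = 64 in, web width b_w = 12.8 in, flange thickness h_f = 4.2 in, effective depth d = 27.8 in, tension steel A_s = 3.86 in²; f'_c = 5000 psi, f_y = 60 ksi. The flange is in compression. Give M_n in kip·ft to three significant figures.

Tension: T = A_s f_y = 3.86 × 60 = 231.6 kips.
Try a within the flange: a = T/(0.85 f'_c b_f) = 231.6/(0.85 × 5 × 64) = 0.851 in.
Since a = 0.851 ≤ h_f = 4.2 in, the stress block lies entirely in the flange; analyse as a rectangular beam of width b_f.
M_n = T(d − a/2) = 231.6 × (27.8 − 0.4255) = 6339.9 kip·in.
M_n = 6339.9/12 = 528.33 kip·ft.

M_n ≈ 528 kip·ft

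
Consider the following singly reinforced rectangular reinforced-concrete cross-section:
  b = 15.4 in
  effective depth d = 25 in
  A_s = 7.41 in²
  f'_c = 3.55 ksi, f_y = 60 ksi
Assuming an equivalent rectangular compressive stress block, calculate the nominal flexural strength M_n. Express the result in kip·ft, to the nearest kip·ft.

M_n ≈ 749 kip·ft

T = A_s f_y = 7.41 × 60 = 444.6 kips.
a = T/(0.85 f'_c b) = 444.6/(0.85 × 3.55 × 15.4) = 9.568 in.
M_n = T(d − a/2) = 444.6 × (25 − 4.784) = 8988.0 kip·in = 8988.0/12 = 749.00 kip·ft.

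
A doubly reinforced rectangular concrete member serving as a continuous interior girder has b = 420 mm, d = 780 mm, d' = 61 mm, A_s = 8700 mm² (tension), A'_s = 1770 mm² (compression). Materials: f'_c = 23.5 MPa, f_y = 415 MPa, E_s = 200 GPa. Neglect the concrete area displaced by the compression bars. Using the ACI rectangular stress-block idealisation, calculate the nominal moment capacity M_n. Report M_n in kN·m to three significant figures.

Assume both tension and compression steel yield.
Net tension couple steel: A_s − A'_s = 6930 mm².
a = (A_s − A'_s) f_y / (0.85 f'_c b) = 2875950/(0.85 × 23.5 × 420) = 342.80 mm.
c = a/β₁ = 342.80/0.85 = 403.29 mm; ε'_s = 0.003(c − d')/c = 0.0025 ≥ f_y/E_s = 0.0021, so compression steel does yield.
M_n = (A_s − A'_s) f_y (d − a/2) + A'_s f_y (d − d') = [2875950 × (780 − 171.4) + 734550 × (780 − 61)] × 10⁻⁶ = 1750.30 + 528.14 = 2278.44 kN·m.

M_n ≈ 2280 kN·m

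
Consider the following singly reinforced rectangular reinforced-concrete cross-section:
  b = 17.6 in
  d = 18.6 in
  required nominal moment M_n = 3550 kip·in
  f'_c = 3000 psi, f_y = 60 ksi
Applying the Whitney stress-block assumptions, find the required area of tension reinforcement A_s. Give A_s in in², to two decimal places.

A_s ≈ 3.66 in²

From M_n = 0.85 f'_c a b (d − a/2):
a = d − √(d² − 2M_n/(0.85 f'_c b)) = 18.6 − √(18.6² − 2 × 3550/(0.85 × 3 × 17.6)) = 4.897 in.
A_s = 0.85 f'_c a b / f_y = 0.85 × 3 × 4.897 × 17.6 / 60 = 3.663 in².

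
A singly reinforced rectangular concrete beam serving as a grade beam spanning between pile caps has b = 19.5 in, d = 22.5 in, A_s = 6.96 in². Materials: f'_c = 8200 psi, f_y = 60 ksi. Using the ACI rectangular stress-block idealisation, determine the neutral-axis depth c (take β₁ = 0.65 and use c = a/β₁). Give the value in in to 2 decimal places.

T = A_s f_y = 6.96 × 60 = 417.6 kips.
a = T/(0.85 f'_c b) = 417.6/(0.85 × 8.2 × 19.5) = 3.0725 in.
With β₁ = 0.65, c = a/β₁ = 3.0725/0.65 = 4.73 in.

c ≈ 4.73 in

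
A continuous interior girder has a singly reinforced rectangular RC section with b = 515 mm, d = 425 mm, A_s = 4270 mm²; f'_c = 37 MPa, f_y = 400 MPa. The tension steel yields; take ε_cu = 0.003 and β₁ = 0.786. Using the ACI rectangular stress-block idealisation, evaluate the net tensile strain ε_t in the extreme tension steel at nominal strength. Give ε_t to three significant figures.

ε_t ≈ 0.00650

a = A_s f_y/(0.85 f'_c b) = 105.45 mm.
β₁ = 0.786, so c = a/β₁ = 105.45/0.786 = 134.16 mm.
From the linear strain diagram with ε_cu = 0.003: ε_t = 0.003 (d − c)/c = 0.003 × (425 − 134.16)/134.16 = 0.00650.
Since ε_t ≥ 0.005, the section is tension-controlled.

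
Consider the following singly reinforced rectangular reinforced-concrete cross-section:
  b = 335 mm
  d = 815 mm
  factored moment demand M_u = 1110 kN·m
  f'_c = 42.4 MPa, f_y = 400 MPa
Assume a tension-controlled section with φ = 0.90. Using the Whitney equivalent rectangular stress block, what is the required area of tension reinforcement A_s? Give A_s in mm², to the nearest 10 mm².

M_n = M_u/φ = 1110/0.90 = 1233.33 kN·m.
With M_n = 0.85 f'_c a b (d − a/2), solve the quadratic for a:
a = d − √(d² − 2M_n/(0.85 f'_c b)) = 815 − √(815² − 2 × 1233.33×10⁶/(0.85 × 42.4 × 335)) = 136.83 mm.
A_s = 0.85 f'_c a b / f_y = 0.85 × 42.4 × 136.83 × 335 / 400 = 4130.0 mm².

A_s ≈ 4130 mm²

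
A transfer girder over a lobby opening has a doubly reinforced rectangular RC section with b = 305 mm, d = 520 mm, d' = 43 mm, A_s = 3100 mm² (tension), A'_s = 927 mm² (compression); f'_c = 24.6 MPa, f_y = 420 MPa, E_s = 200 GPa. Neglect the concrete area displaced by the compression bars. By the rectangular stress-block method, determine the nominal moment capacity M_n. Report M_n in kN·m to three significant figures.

Assume both tension and compression steel yield.
Net tension couple steel: A_s − A'_s = 2173 mm².
a = (A_s − A'_s) f_y / (0.85 f'_c b) = 912660/(0.85 × 24.6 × 305) = 143.11 mm.
c = a/β₁ = 143.11/0.85 = 168.36 mm; ε'_s = 0.003(c − d')/c = 0.0022 ≥ f_y/E_s = 0.0021, so compression steel does yield.
M_n = (A_s − A'_s) f_y (d − a/2) + A'_s f_y (d − d') = [912660 × (520 − 71.555) + 389340 × (520 − 43)] × 10⁻⁶ = 409.28 + 185.72 = 595.00 kN·m.

M_n ≈ 595 kN·m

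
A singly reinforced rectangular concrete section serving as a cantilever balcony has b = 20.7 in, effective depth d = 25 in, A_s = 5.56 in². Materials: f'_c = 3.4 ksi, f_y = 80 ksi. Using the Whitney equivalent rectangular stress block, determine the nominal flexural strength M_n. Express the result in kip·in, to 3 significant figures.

T = A_s f_y = 5.56 × 80 = 444.8 kips.
a = T/(0.85 f'_c b) = 444.8/(0.85 × 3.4 × 20.7) = 7.435 in.
M_n = T(d − a/2) = 444.8 × (25 − 3.7175) = 9466.5 kip·in.

M_n ≈ 9470 kip·in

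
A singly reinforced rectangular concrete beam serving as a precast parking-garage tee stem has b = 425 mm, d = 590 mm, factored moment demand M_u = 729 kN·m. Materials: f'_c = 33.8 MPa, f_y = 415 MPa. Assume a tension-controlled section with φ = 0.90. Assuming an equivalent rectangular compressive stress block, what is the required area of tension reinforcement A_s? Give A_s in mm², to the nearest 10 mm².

M_n = M_u/φ = 729/0.90 = 810 kN·m.
With M_n = 0.85 f'_c a b (d − a/2), solve the quadratic for a:
a = d − √(d² − 2M_n/(0.85 f'_c b)) = 590 − √(590² − 2 × 810×10⁶/(0.85 × 33.8 × 425)) = 125.86 mm.
A_s = 0.85 f'_c a b / f_y = 0.85 × 33.8 × 125.86 × 425 / 415 = 3703.1 mm².

A_s ≈ 3700 mm²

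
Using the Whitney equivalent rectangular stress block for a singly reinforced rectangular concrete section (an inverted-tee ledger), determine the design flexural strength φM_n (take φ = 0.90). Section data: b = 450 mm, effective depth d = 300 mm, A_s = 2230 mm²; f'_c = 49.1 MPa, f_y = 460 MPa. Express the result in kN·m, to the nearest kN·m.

T = A_s f_y = 2230 × 460 = 1025800 N = 1025.8 kN.
From C = T: a = T/(0.85 f'_c b) = 1025800/(0.85 × 49.1 × 450) = 54.62 mm.
M_n = T(d − a/2) = 1025.8 kN × (300 − 27.31) mm = 279.73 kN·m.
φM_n = 0.90 × 279.73 = 251.76 kN·m.

φM_n ≈ 252 kN·m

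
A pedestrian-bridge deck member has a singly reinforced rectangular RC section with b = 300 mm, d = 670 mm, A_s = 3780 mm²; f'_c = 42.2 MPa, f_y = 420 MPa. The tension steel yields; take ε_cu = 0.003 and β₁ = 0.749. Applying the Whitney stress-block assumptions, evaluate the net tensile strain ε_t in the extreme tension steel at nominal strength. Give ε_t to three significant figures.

ε_t ≈ 0.00720

a = A_s f_y/(0.85 f'_c b) = 147.53 mm.
β₁ = 0.749, so c = a/β₁ = 147.53/0.749 = 196.97 mm.
From the linear strain diagram with ε_cu = 0.003: ε_t = 0.003 (d − c)/c = 0.003 × (670 − 196.97)/196.97 = 0.00720.
Since ε_t ≥ 0.005, the section is tension-controlled.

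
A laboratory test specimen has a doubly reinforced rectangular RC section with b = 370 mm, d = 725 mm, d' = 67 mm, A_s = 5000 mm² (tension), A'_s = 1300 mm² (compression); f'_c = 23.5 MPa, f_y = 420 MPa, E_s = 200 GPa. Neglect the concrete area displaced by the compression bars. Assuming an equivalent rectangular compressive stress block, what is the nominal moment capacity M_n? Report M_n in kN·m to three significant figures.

Assume both tension and compression steel yield.
Net tension couple steel: A_s − A'_s = 3700 mm².
a = (A_s − A'_s) f_y / (0.85 f'_c b) = 1554000/(0.85 × 23.5 × 370) = 210.26 mm.
c = a/β₁ = 210.26/0.85 = 247.36 mm; ε'_s = 0.003(c − d')/c = 0.0022 ≥ f_y/E_s = 0.0021, so compression steel does yield.
M_n = (A_s − A'_s) f_y (d − a/2) + A'_s f_y (d − d') = [1554000 × (725 − 105.13) + 546000 × (725 − 67)] × 10⁻⁶ = 963.28 + 359.27 = 1322.55 kN·m.

M_n ≈ 1320 kN·m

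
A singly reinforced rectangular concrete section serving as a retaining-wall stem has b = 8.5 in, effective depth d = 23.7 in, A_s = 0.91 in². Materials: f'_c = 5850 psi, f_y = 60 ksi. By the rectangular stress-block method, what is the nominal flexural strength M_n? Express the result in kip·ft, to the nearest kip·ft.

M_n ≈ 105 kip·ft

T = A_s f_y = 0.91 × 60 = 54.6 kips.
a = T/(0.85 f'_c b) = 54.6/(0.85 × 5.85 × 8.5) = 1.292 in.
M_n = T(d − a/2) = 54.6 × (23.7 − 0.646) = 1258.7 kip·in = 1258.7/12 = 104.89 kip·ft.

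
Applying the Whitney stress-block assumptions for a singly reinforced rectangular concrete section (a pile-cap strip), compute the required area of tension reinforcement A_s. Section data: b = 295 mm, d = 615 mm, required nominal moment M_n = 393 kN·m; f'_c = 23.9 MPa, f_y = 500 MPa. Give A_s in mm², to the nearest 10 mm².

With M_n = 0.85 f'_c a b (d − a/2), solve the quadratic for a:
a = d − √(d² − 2M_n/(0.85 f'_c b)) = 615 − √(615² − 2 × 393×10⁶/(0.85 × 23.9 × 295)) = 117.94 mm.
A_s = 0.85 f'_c a b / f_y = 0.85 × 23.9 × 117.94 × 295 / 500 = 1413.6 mm².

A_s ≈ 1410 mm²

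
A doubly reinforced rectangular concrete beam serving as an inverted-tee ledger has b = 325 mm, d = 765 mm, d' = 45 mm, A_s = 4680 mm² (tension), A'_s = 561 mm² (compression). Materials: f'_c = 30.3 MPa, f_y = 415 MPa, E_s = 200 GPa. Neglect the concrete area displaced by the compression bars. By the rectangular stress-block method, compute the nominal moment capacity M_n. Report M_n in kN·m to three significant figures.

M_n ≈ 1300 kN·m

Assume both tension and compression steel yield.
Net tension couple steel: A_s − A'_s = 4119 mm².
a = (A_s − A'_s) f_y / (0.85 f'_c b) = 1709385/(0.85 × 30.3 × 325) = 204.22 mm.
c = a/β₁ = 204.22/0.834 = 244.87 mm; ε'_s = 0.003(c − d')/c = 0.0024 ≥ f_y/E_s = 0.0021, so compression steel does yield.
M_n = (A_s − A'_s) f_y (d − a/2) + A'_s f_y (d − d') = [1709385 × (765 − 102.11) + 232815 × (765 − 45)] × 10⁻⁶ = 1133.13 + 167.63 = 1300.76 kN·m.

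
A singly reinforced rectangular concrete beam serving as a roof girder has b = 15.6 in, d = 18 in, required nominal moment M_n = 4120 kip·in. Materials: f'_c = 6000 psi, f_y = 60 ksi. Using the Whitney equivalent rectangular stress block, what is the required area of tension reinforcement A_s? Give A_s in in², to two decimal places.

From M_n = 0.85 f'_c a b (d − a/2):
a = d − √(d² − 2M_n/(0.85 f'_c b)) = 18 − √(18² − 2 × 4120/(0.85 × 6 × 15.6)) = 3.153 in.
A_s = 0.85 f'_c a b / f_y = 0.85 × 6 × 3.153 × 15.6 / 60 = 4.181 in².

A_s ≈ 4.18 in²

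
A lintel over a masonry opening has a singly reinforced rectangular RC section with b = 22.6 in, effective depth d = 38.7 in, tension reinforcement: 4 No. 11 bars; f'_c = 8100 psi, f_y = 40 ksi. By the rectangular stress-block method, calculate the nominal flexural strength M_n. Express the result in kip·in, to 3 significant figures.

A_s = 4 × 1.56 = 6.24 in².
T = A_s f_y = 6.24 × 40 = 249.6 kips.
a = T/(0.85 f'_c b) = 249.6/(0.85 × 8.1 × 22.6) = 1.604 in.
M_n = T(d − a/2) = 249.6 × (38.7 − 0.802) = 9459.3 kip·in.

M_n ≈ 9460 kip·in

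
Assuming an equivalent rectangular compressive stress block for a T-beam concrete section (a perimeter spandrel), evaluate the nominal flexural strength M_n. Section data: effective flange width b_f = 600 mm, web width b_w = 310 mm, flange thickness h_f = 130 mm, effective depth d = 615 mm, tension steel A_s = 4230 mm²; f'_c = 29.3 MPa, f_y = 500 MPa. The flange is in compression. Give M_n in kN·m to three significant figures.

M_n ≈ 1150 kN·m

Tension: T = A_s f_y = 4230 × 500 = 2115000 N.
Try a within the flange: a = T/(0.85 f'_c b_f) = 2115000/(0.85 × 29.3 × 600) = 141.54 mm.
a = 141.54 > h_f = 130 mm: the block extends into the web. Split into flange-overhang and web parts.
C_f = 0.85 f'_c (b_f − b_w) h_f = 0.85 × 29.3 × (600 − 310) × 130 = 938919 N.
Remaining web compression depth: a_w = (T − C_f)/(0.85 f'_c b_w) = (2115000 − 938919)/(0.85 × 29.3 × 310) = 152.33 mm.
M_n = C_f(d − h_f/2) + (T − C_f)(d − a_w/2) = 938919 × (615 − 65) + 1176081 × (615 − 76.165) = 516.41 + 633.71 = 1150.12 × 10⁶ N·mm.
M_n = 1150.12 kN·m.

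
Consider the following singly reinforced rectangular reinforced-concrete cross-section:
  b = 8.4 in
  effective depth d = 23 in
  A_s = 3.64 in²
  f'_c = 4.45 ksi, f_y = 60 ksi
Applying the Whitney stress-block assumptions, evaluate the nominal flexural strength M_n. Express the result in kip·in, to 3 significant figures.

M_n ≈ 4270 kip·in

T = A_s f_y = 3.64 × 60 = 218.4 kips.
a = T/(0.85 f'_c b) = 218.4/(0.85 × 4.45 × 8.4) = 6.874 in.
M_n = T(d − a/2) = 218.4 × (23 − 3.437) = 4272.6 kip·in.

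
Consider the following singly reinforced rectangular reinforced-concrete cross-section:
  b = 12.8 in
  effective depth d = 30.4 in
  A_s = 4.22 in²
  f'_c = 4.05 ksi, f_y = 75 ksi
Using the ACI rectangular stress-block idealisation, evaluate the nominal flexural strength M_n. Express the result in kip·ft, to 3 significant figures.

T = A_s f_y = 4.22 × 75 = 316.5 kips.
a = T/(0.85 f'_c b) = 316.5/(0.85 × 4.05 × 12.8) = 7.183 in.
M_n = T(d − a/2) = 316.5 × (30.4 − 3.5915) = 8484.9 kip·in = 8484.9/12 = 707.08 kip·ft.

M_n ≈ 707 kip·ft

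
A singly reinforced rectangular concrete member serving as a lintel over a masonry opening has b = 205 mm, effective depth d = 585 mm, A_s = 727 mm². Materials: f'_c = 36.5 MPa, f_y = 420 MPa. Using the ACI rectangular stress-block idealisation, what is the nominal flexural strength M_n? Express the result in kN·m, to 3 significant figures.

M_n ≈ 171 kN·m

T = A_s f_y = 727 × 420 = 305340 N = 305.34 kN.
From C = T: a = T/(0.85 f'_c b) = 305340/(0.85 × 36.5 × 205) = 48.01 mm.
M_n = T(d − a/2) = 305.34 kN × (585 − 24.005) mm = 171.29 kN·m.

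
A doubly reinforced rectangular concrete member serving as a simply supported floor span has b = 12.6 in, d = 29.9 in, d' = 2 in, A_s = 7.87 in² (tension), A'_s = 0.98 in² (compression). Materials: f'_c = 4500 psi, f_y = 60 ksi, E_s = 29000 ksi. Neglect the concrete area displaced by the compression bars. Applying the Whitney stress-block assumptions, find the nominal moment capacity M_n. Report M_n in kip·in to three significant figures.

Assume both steels yield.
a = (A_s − A'_s) f_y/(0.85 f'_c b) = (7.87 − 0.98) × 60/(0.85 × 4.5 × 12.6) = 8.578 in.
c = a/β₁ = 8.578/0.825 = 10.398 in; ε'_s = 0.003(c − d')/c = 0.0024 ≥ ε_y = 0.0021, so the compression steel yields.
M_n = (A_s − A'_s) f_y (d − a/2) + A'_s f_y (d − d') = 413.4 × (29.9 − 4.289) + 58.8 × (29.9 − 2) = 10587.6 + 1640.5 = 12228.1 kip·in.

M_n ≈ 12200 kip·in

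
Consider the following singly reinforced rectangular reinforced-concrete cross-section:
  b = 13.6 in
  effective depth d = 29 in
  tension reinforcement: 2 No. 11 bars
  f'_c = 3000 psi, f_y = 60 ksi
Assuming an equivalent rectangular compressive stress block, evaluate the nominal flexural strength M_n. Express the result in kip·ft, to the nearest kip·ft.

M_n ≈ 410 kip·ft

A_s = 2 × 1.56 = 3.12 in².
T = A_s f_y = 3.12 × 60 = 187.2 kips.
a = T/(0.85 f'_c b) = 187.2/(0.85 × 3 × 13.6) = 5.398 in.
M_n = T(d − a/2) = 187.2 × (29 − 2.699) = 4923.5 kip·in = 4923.5/12 = 410.29 kip·ft.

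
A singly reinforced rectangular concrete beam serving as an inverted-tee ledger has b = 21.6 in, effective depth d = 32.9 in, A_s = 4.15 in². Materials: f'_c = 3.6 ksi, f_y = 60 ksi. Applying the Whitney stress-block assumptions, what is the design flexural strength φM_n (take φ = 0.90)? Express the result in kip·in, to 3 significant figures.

T = A_s f_y = 4.15 × 60 = 249 kips.
a = T/(0.85 f'_c b) = 249/(0.85 × 3.6 × 21.6) = 3.767 in.
M_n = T(d − a/2) = 249 × (32.9 − 1.8835) = 7723.1 kip·in.
φM_n = 0.90 × 7723.1 = 6950.8 kip·in.

φM_n ≈ 6950 kip·in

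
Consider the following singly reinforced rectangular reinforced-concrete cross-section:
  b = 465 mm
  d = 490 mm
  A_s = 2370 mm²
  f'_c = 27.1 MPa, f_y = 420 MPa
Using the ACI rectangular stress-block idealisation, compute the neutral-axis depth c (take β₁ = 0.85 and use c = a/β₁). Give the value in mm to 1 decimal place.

T = A_s f_y = 2370 × 420 = 995400 N = 995.4 kN.
Setting C = 0.85 f'_c a b equal to T: a = 995400/(0.85 × 27.1 × 465) = 92.930 mm.
With β₁ = 0.85, c = a/β₁ = 92.930/0.85 = 109.3 mm.

c ≈ 109.3 mm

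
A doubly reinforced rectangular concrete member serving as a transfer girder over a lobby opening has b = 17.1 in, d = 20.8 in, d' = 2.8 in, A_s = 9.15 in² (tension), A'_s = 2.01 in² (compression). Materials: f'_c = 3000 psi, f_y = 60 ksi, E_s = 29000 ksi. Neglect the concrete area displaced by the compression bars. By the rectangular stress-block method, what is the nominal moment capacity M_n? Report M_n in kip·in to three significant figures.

Assume both steels yield.
a = (A_s − A'_s) f_y/(0.85 f'_c b) = (9.15 − 2.01) × 60/(0.85 × 3 × 17.1) = 9.825 in.
c = a/β₁ = 9.825/0.85 = 11.559 in; ε'_s = 0.003(c − d')/c = 0.0023 ≥ ε_y = 0.0021, so the compression steel yields.
M_n = (A_s − A'_s) f_y (d − a/2) + A'_s f_y (d − d') = 428.4 × (20.8 − 4.9125) + 120.6 × (20.8 − 2.8) = 6806.2 + 2170.8 = 8977.0 kip·in.

M_n ≈ 8980 kip·in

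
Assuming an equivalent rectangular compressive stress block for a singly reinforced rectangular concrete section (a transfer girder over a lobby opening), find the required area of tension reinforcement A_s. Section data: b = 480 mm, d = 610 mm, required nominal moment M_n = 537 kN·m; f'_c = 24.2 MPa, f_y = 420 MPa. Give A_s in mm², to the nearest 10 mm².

A_s ≈ 2280 mm²

With M_n = 0.85 f'_c a b (d − a/2), solve the quadratic for a:
a = d − √(d² − 2M_n/(0.85 f'_c b)) = 610 − √(610² − 2 × 537×10⁶/(0.85 × 24.2 × 480)) = 96.85 mm.
A_s = 0.85 f'_c a b / f_y = 0.85 × 24.2 × 96.85 × 480 / 420 = 2276.8 mm².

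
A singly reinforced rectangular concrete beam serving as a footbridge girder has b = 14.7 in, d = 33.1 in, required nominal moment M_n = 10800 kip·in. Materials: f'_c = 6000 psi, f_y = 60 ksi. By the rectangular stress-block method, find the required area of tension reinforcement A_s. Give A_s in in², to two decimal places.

A_s ≈ 5.85 in²

From M_n = 0.85 f'_c a b (d − a/2):
a = d − √(d² − 2M_n/(0.85 f'_c b)) = 33.1 − √(33.1² − 2 × 10800/(0.85 × 6 × 14.7)) = 4.684 in.
A_s = 0.85 f'_c a b / f_y = 0.85 × 6 × 4.684 × 14.7 / 60 = 5.853 in².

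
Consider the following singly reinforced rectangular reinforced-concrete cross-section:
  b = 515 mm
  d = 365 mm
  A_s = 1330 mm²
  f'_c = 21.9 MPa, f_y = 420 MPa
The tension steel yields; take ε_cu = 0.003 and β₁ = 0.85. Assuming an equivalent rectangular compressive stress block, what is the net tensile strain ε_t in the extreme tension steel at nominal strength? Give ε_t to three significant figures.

a = A_s f_y/(0.85 f'_c b) = 58.27 mm.
β₁ = 0.85, so c = a/β₁ = 58.27/0.85 = 68.55 mm.
From the linear strain diagram with ε_cu = 0.003: ε_t = 0.003 (d − c)/c = 0.003 × (365 − 68.55)/68.55 = 0.0130.
Since ε_t ≥ 0.005, the section is tension-controlled.

ε_t ≈ 0.0130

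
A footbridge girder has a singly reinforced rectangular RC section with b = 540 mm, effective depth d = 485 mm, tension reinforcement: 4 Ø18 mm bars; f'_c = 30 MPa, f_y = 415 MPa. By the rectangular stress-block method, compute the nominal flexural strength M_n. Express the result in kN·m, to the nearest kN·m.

A_s = 4 × 254 = 1016 mm².
T = A_s f_y = 1016 × 415 = 421640 N = 421.64 kN.
From C = T: a = T/(0.85 f'_c b) = 421640/(0.85 × 30 × 540) = 30.62 mm.
M_n = T(d − a/2) = 421.64 kN × (485 − 15.31) mm = 198.04 kN·m.

M_n ≈ 198 kN·m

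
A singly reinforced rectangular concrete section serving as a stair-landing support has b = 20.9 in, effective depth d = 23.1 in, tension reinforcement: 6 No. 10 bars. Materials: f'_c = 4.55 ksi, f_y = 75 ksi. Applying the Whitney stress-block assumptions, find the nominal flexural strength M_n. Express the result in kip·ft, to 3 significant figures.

A_s = 6 × 1.27 = 7.62 in².
T = A_s f_y = 7.62 × 75 = 571.5 kips.
a = T/(0.85 f'_c b) = 571.5/(0.85 × 4.55 × 20.9) = 7.070 in.
M_n = T(d − a/2) = 571.5 × (23.1 − 3.535) = 11181.4 kip·in = 11181.4/12 = 931.78 kip·ft.

M_n ≈ 932 kip·ft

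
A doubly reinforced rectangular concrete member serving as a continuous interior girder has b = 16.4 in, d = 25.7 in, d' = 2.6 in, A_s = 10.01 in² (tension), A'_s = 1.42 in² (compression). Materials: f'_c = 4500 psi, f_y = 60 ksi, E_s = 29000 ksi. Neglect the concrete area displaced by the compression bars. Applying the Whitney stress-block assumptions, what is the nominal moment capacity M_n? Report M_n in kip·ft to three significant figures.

Assume both steels yield.
a = (A_s − A'_s) f_y/(0.85 f'_c b) = (10.01 − 1.42) × 60/(0.85 × 4.5 × 16.4) = 8.216 in.
c = a/β₁ = 8.216/0.825 = 9.959 in; ε'_s = 0.003(c − d')/c = 0.0022 ≥ ε_y = 0.0021, so the compression steel yields.
M_n = (A_s − A'_s) f_y (d − a/2) + A'_s f_y (d − d') = 515.4 × (25.7 − 4.108) + 85.2 × (25.7 − 2.6) = 11128.5 + 1968.1 = 13096.6 kip·in = 13096.6/12 = 1091.38 kip·ft.

M_n ≈ 1090 kip·ft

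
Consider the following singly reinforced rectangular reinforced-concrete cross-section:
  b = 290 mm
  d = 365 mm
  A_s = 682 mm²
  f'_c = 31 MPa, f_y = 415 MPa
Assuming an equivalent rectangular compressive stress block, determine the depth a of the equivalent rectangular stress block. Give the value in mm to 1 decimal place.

a ≈ 37.0 mm

T = A_s f_y = 682 × 415 = 283030 N = 283.03 kN.
Setting C = 0.85 f'_c a b equal to T: a = 283030/(0.85 × 31 × 290) = 37.0 mm.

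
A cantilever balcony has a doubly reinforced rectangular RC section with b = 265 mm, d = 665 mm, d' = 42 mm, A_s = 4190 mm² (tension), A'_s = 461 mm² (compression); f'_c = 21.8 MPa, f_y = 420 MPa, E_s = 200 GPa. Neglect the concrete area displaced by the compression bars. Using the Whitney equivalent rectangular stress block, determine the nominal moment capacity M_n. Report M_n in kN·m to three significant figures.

M_n ≈ 912 kN·m

Assume both tension and compression steel yield.
Net tension couple steel: A_s − A'_s = 3729 mm².
a = (A_s − A'_s) f_y / (0.85 f'_c b) = 1566180/(0.85 × 21.8 × 265) = 318.95 mm.
c = a/β₁ = 318.95/0.85 = 375.24 mm; ε'_s = 0.003(c − d')/c = 0.0027 ≥ f_y/E_s = 0.0021, so compression steel does yield.
M_n = (A_s − A'_s) f_y (d − a/2) + A'_s f_y (d − d') = [1566180 × (665 − 159.475) + 193620 × (665 − 42)] × 10⁻⁶ = 791.74 + 120.63 = 912.37 kN·m.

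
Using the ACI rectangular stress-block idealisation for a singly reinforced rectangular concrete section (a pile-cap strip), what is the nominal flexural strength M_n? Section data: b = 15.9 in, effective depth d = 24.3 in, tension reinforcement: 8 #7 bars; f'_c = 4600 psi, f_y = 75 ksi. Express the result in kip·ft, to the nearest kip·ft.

A_s = 8 × 0.6 = 4.8 in².
T = A_s f_y = 4.8 × 75 = 360 kips.
a = T/(0.85 f'_c b) = 360/(0.85 × 4.6 × 15.9) = 5.791 in.
M_n = T(d − a/2) = 360 × (24.3 − 2.8955) = 7705.6 kip·in = 7705.6/12 = 642.13 kip·ft.

M_n ≈ 642 kip·ft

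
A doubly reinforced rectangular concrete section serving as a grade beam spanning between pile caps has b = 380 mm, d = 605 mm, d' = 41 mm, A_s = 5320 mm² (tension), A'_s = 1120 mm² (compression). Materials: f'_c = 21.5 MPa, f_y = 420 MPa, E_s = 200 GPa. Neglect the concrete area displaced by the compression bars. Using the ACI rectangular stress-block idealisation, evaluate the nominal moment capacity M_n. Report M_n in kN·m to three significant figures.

Assume both tension and compression steel yield.
Net tension couple steel: A_s − A'_s = 4200 mm².
a = (A_s − A'_s) f_y / (0.85 f'_c b) = 1764000/(0.85 × 21.5 × 380) = 254.01 mm.
c = a/β₁ = 254.01/0.85 = 298.84 mm; ε'_s = 0.003(c − d')/c = 0.0026 ≥ f_y/E_s = 0.0021, so compression steel does yield.
M_n = (A_s − A'_s) f_y (d − a/2) + A'_s f_y (d − d') = [1764000 × (605 − 127.005) + 470400 × (605 − 41)] × 10⁻⁶ = 843.18 + 265.31 = 1108.49 kN·m.

M_n ≈ 1110 kN·m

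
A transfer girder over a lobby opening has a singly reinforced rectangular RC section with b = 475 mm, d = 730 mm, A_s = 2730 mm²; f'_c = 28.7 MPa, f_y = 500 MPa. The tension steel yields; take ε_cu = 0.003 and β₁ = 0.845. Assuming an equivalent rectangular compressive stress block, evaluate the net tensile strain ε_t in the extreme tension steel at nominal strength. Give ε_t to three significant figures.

ε_t ≈ 0.0127

a = A_s f_y/(0.85 f'_c b) = 117.80 mm.
β₁ = 0.845, so c = a/β₁ = 117.80/0.845 = 139.41 mm.
From the linear strain diagram with ε_cu = 0.003: ε_t = 0.003 (d − c)/c = 0.003 × (730 − 139.41)/139.41 = 0.0127.
Since ε_t ≥ 0.005, the section is tension-controlled.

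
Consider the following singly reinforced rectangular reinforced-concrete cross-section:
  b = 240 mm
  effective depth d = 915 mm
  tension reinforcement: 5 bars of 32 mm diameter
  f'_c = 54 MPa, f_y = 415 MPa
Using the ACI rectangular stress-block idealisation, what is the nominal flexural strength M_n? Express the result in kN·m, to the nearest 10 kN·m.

A_s = 5 × 804 = 4020 mm².
T = A_s f_y = 4020 × 415 = 1668300 N = 1668.3 kN.
From C = T: a = T/(0.85 f'_c b) = 1668300/(0.85 × 54 × 240) = 151.44 mm.
M_n = T(d − a/2) = 1668.3 kN × (915 − 75.72) mm = 1400.17 kN·m.

M_n ≈ 1400 kN·m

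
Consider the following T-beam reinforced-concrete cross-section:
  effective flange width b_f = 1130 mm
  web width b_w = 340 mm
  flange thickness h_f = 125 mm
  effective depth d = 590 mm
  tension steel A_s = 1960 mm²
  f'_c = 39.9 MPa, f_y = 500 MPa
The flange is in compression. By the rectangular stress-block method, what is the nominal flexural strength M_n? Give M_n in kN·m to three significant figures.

M_n ≈ 566 kN·m

Tension: T = A_s f_y = 1960 × 500 = 980000 N.
Try a within the flange: a = T/(0.85 f'_c b_f) = 980000/(0.85 × 39.9 × 1130) = 25.57 mm.
Since a = 25.57 ≤ h_f = 125 mm, the stress block lies entirely in the flange; analyse as a rectangular beam of width b_f.
M_n = T(d − a/2) = 980000 × (590 − 12.785) = 565.67 × 10⁶ N·mm.
M_n = 565.67 kN·m.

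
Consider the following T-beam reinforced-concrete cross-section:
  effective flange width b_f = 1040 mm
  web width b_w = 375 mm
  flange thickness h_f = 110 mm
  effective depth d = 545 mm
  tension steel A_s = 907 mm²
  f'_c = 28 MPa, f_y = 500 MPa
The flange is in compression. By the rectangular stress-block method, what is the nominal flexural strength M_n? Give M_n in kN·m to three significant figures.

Tension: T = A_s f_y = 907 × 500 = 453500 N.
Try a within the flange: a = T/(0.85 f'_c b_f) = 453500/(0.85 × 28 × 1040) = 18.32 mm.
Since a = 18.32 ≤ h_f = 110 mm, the stress block lies entirely in the flange; analyse as a rectangular beam of width b_f.
M_n = T(d − a/2) = 453500 × (545 − 9.16) = 243.00 × 10⁶ N·mm.
M_n = 243.00 kN·m.

M_n ≈ 243 kN·m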